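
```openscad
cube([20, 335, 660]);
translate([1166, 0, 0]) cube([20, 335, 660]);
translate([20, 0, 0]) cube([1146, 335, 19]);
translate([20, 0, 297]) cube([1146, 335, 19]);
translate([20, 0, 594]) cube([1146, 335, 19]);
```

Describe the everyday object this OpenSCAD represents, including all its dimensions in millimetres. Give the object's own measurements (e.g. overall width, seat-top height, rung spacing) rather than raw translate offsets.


An open bookshelf. Two side panels, each 20 mm thick, 335 mm deep and 660 mm tall, stand 1186 mm apart (outside-to-outside). Between them sit 3 shelves, each 19 mm thick and 335 mm deep, spanning the full gap between the sides. The bottom shelf rests on the floor (its underside at z = 0) and the clear gap between one shelf's top and the next shelf's underside is 278 mm.


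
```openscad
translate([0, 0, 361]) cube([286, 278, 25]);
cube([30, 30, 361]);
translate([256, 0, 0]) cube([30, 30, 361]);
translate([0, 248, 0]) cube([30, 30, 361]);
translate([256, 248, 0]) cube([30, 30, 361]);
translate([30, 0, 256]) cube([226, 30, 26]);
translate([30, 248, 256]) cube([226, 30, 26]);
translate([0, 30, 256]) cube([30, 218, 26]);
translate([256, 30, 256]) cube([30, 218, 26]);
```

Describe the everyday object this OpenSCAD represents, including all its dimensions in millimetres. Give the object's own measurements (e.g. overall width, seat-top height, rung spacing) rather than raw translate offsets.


A simple wooden stool: a rectangular seat 286 mm (x) by 278 mm (y), 25 mm thick, top face at z = 386 mm, on four square legs, each 30×30 mm in cross-section. The legs rest on z = 0, each flush with a corner of the seat. Four stretchers, 30 mm wide and 26 mm tall, connect adjacent legs with their undersides at z = 256 mm, each running between the inner faces of the legs it joins and aligned with the legs' outer faces on the other axis.


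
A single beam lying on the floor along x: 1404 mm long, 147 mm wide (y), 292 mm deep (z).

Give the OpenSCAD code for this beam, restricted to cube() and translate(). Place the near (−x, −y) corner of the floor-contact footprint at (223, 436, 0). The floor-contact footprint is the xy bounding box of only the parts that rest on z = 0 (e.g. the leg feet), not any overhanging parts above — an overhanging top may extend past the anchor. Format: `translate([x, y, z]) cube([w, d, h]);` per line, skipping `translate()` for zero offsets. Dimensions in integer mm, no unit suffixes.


translate([223, 436, 0]) cube([1404, 147, 292]);


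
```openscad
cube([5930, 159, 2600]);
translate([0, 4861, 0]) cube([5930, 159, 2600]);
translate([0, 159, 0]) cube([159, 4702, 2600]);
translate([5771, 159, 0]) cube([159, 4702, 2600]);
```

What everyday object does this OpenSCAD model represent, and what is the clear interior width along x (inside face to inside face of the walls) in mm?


A house (or room) frame. The interior width is 5612 mm.

Four 2600 mm walls enclosing a rectangle with no floor or roof — a room or house frame. Outside width is 5930 mm and wall thickness is 159 mm, so the interior width is 5930 − 2 × 159 = 5612 mm.


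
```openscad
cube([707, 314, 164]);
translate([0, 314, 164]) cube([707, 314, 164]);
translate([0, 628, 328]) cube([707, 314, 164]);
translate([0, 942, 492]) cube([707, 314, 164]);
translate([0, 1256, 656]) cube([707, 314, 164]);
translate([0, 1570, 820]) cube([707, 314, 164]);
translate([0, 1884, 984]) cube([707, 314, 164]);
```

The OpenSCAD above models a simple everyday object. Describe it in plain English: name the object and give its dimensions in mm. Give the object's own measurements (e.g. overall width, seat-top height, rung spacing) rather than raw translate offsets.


A straight staircase of 7 solid steps. Each step is 707 mm wide (x), 314 mm deep (y, the going) and 164 mm tall (the rise). The first step rests on the floor; each subsequent step sits one going further in +y and one rise higher in +z, directly behind and above the previous step with no overlap.


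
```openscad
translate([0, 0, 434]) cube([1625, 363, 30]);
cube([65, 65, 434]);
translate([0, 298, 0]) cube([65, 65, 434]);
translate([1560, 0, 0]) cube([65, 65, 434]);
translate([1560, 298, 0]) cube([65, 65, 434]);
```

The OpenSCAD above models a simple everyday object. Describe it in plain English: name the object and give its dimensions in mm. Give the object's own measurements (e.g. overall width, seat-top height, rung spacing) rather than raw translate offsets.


A bench: a 1625×363 mm seat slab, 30 mm thick, top at z = 464 mm, on four 65×65 mm square legs flush with the seat corners and standing on z = 0.


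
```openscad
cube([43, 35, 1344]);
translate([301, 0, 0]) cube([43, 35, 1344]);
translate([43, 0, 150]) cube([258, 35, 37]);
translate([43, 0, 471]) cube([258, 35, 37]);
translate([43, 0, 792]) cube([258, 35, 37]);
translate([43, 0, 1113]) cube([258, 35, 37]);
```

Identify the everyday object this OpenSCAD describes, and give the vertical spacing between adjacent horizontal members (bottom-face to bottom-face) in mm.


A ladder. The rung spacing is 321 mm.

Two tall 43×35 posts with 4 short bars between them — a ladder. Adjacent rungs sit at z = 150 and z = 471, so the spacing is 471 − 150 = 321 mm.


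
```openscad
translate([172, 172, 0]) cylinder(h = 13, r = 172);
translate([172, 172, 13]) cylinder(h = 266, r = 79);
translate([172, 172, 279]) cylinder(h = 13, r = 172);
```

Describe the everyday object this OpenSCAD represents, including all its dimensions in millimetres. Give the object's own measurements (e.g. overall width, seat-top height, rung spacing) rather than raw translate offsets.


A spool: two coaxial disc flanges of radius 172 mm and thickness 13 mm, joined by a core cylinder of radius 79 mm and height 266 mm. The lower flange rests on z = 0 and the three cylinders share a vertical axis.


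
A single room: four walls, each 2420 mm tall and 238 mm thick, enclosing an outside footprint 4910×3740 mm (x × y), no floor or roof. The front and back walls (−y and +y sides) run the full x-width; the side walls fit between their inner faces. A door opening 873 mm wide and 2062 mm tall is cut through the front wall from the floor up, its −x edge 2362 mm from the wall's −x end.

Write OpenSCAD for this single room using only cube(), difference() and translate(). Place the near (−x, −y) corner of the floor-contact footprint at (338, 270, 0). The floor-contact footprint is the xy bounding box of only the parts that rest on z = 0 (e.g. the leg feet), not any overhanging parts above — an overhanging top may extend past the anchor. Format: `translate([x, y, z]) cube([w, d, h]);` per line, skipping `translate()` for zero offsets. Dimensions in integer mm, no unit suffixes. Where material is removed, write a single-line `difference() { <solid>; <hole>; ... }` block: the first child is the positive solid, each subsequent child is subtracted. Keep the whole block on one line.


difference() { translate([338, 270, 0]) cube([4910, 238, 2420]); translate([2700, 270, 0]) cube([873, 238, 2062]); }
translate([338, 3772, 0]) cube([4910, 238, 2420]);
translate([338, 508, 0]) cube([238, 3264, 2420]);
translate([5010, 508, 0]) cube([238, 3264, 2420]);


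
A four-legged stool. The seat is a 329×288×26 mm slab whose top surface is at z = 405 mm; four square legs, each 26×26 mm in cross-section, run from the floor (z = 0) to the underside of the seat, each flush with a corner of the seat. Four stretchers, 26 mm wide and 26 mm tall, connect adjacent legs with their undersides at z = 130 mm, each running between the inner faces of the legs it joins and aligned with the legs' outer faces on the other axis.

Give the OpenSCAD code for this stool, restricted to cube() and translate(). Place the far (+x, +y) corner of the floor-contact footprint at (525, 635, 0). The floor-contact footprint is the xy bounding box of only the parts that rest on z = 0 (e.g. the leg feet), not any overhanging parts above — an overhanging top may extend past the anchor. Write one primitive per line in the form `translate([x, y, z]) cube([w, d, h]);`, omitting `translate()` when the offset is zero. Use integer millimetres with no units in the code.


translate([196, 347, 379]) cube([329, 288, 26]);
translate([196, 347, 0]) cube([26, 26, 379]);
translate([499, 347, 0]) cube([26, 26, 379]);
translate([196, 609, 0]) cube([26, 26, 379]);
translate([499, 609, 0]) cube([26, 26, 379]);
translate([222, 347, 130]) cube([277, 26, 26]);
translate([222, 609, 130]) cube([277, 26, 26]);
translate([196, 373, 130]) cube([26, 236, 26]);
translate([499, 373, 130]) cube([26, 236, 26]);


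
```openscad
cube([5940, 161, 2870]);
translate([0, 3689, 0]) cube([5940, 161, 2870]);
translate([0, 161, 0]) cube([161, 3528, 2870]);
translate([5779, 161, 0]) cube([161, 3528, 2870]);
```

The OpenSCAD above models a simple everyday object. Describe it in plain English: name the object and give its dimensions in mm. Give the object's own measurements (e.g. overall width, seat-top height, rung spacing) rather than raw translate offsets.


The wall frame of a small rectangular building: four walls, each 2870 mm tall and 161 mm thick, enclosing a footprint 5940 mm (x) by 3850 mm (y) outside-to-outside, with no floor or roof. The front and back walls (the −y and +y sides) span the full width; the two side walls fit between them.


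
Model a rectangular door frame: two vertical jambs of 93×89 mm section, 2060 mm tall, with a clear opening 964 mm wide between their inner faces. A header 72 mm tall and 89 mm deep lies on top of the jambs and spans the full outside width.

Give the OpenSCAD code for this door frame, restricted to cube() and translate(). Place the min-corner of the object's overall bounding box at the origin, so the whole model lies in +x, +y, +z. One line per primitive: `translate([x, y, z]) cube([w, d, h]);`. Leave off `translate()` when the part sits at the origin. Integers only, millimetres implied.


cube([93, 89, 2060]);
translate([1057, 0, 0]) cube([93, 89, 2060]);
translate([0, 0, 2060]) cube([1150, 89, 72]);


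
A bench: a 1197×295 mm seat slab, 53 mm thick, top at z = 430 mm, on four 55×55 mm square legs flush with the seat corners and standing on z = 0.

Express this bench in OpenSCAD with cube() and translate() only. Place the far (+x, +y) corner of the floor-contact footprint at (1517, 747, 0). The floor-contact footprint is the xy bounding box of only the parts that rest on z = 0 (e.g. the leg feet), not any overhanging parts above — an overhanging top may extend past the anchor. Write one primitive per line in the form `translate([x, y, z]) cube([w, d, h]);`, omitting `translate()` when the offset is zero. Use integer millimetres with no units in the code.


translate([320, 452, 377]) cube([1197, 295, 53]);
translate([320, 452, 0]) cube([55, 55, 377]);
translate([320, 692, 0]) cube([55, 55, 377]);
translate([1462, 452, 0]) cube([55, 55, 377]);
translate([1462, 692, 0]) cube([55, 55, 377]);


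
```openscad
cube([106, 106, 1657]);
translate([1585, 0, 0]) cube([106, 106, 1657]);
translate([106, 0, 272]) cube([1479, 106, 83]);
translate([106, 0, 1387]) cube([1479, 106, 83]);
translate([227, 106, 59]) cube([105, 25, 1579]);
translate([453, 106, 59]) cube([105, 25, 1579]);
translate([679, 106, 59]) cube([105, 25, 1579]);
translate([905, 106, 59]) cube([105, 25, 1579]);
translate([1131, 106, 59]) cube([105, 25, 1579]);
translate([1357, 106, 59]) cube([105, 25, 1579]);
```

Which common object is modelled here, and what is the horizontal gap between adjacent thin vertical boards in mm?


A fence section. The picket gap is 121 mm.

Two posts, two rails, 6 pickets — a fence section. Span 1479 mm holds 6 pickets of 105 mm with 7 equal gaps: ⌊(1479 − 6·105) / 7⌋ = 121 mm.


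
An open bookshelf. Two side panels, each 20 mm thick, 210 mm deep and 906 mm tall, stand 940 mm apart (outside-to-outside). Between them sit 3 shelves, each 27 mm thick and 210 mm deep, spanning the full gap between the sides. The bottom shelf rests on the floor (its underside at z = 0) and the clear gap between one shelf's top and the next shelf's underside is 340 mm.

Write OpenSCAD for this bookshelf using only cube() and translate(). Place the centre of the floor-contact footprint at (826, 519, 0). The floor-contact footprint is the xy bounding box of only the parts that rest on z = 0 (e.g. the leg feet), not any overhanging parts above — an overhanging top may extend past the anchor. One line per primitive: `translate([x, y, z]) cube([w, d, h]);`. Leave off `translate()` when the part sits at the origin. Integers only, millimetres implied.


translate([356, 414, 0]) cube([20, 210, 906]);
translate([1276, 414, 0]) cube([20, 210, 906]);
translate([376, 414, 0]) cube([900, 210, 27]);
translate([376, 414, 367]) cube([900, 210, 27]);
translate([376, 414, 734]) cube([900, 210, 27]);


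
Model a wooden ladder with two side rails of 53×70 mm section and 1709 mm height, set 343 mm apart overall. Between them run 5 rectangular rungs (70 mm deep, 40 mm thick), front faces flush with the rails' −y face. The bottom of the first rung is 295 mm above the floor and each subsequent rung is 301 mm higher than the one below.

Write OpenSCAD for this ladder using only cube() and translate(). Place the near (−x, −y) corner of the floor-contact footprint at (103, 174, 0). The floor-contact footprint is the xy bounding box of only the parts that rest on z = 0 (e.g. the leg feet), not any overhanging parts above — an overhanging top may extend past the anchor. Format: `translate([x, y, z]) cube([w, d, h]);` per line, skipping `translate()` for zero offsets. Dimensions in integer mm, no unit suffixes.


translate([103, 174, 0]) cube([53, 70, 1709]);
translate([393, 174, 0]) cube([53, 70, 1709]);
translate([156, 174, 295]) cube([237, 70, 40]);
translate([156, 174, 596]) cube([237, 70, 40]);
translate([156, 174, 897]) cube([237, 70, 40]);
translate([156, 174, 1198]) cube([237, 70, 40]);
translate([156, 174, 1499]) cube([237, 70, 40]);


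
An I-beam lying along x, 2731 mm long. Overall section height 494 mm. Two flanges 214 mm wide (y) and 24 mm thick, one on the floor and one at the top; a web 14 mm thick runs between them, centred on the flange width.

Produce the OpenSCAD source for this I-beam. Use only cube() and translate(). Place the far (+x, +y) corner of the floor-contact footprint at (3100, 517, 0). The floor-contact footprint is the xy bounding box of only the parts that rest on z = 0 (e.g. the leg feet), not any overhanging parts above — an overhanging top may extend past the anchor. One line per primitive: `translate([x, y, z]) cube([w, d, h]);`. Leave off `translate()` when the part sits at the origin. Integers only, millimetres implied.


translate([369, 303, 0]) cube([2731, 214, 24]);
translate([369, 403, 24]) cube([2731, 14, 446]);
translate([369, 303, 470]) cube([2731, 214, 24]);


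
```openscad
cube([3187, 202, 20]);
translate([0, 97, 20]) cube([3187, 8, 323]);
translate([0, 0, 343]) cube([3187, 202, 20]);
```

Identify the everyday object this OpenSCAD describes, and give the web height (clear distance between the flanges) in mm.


An I-beam. The web height is 323 mm.

Two wide flanges with a thin centred web — an I-beam. Overall 363 mm minus two 20 mm flanges gives a web of 363 − 2·20 = 323 mm.


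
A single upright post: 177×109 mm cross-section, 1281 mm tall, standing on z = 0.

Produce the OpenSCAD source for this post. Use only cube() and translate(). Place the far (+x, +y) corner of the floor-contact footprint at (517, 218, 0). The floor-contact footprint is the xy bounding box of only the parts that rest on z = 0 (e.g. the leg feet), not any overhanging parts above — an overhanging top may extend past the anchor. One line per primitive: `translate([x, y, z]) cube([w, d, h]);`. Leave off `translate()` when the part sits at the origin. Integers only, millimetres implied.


translate([340, 109, 0]) cube([177, 109, 1281]);


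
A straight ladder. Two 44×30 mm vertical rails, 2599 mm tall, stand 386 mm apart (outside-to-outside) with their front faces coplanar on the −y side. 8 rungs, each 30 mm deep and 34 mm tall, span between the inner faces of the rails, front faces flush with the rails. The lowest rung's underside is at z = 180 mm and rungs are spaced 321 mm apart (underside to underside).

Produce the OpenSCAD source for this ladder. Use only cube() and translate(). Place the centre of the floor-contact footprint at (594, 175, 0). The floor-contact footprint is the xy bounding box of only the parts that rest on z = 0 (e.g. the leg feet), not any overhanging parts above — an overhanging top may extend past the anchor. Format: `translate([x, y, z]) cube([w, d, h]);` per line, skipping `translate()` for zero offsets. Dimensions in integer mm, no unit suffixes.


translate([401, 160, 0]) cube([44, 30, 2599]);
translate([743, 160, 0]) cube([44, 30, 2599]);
translate([445, 160, 180]) cube([298, 30, 34]);
translate([445, 160, 501]) cube([298, 30, 34]);
translate([445, 160, 822]) cube([298, 30, 34]);
translate([445, 160, 1143]) cube([298, 30, 34]);
translate([445, 160, 1464]) cube([298, 30, 34]);
translate([445, 160, 1785]) cube([298, 30, 34]);
translate([445, 160, 2106]) cube([298, 30, 34]);
translate([445, 160, 2427]) cube([298, 30, 34]);


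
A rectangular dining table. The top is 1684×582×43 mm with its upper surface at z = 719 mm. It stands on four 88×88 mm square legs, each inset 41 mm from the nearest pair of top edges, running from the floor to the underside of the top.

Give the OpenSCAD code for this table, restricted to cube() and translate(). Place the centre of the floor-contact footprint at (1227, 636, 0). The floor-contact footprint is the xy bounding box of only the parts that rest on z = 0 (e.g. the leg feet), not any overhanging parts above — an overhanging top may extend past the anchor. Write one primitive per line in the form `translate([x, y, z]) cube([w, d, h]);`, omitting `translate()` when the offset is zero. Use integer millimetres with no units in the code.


translate([385, 345, 676]) cube([1684, 582, 43]);
translate([426, 386, 0]) cube([88, 88, 676]);
translate([1940, 386, 0]) cube([88, 88, 676]);
translate([426, 798, 0]) cube([88, 88, 676]);
translate([1940, 798, 0]) cube([88, 88, 676]);


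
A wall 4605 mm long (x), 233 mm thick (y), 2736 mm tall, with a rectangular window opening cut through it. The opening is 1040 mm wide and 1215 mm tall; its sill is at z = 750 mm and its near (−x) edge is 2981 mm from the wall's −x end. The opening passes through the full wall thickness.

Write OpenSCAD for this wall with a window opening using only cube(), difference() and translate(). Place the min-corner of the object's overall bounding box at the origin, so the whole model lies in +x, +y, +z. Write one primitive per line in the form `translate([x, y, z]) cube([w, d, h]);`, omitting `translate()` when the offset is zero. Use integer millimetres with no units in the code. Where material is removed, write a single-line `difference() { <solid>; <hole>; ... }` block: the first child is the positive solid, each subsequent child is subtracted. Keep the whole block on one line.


difference() { cube([4605, 233, 2736]); translate([2981, 0, 750]) cube([1040, 233, 1215]); }


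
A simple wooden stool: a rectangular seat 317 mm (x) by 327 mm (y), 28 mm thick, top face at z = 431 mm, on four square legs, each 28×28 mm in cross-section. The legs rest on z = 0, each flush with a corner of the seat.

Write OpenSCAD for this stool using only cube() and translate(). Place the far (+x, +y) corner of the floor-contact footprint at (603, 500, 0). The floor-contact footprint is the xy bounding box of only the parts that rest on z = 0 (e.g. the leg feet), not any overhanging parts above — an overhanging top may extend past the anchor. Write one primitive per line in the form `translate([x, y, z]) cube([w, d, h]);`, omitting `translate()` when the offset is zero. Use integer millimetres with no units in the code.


// leg_h = 431 - 28 = 403
translate([286, 173, 403]) cube([317, 327, 28]);
translate([286, 173, 0]) cube([28, 28, 403]);
translate([575, 173, 0]) cube([28, 28, 403]);
translate([286, 472, 0]) cube([28, 28, 403]);
translate([575, 472, 0]) cube([28, 28, 403]);


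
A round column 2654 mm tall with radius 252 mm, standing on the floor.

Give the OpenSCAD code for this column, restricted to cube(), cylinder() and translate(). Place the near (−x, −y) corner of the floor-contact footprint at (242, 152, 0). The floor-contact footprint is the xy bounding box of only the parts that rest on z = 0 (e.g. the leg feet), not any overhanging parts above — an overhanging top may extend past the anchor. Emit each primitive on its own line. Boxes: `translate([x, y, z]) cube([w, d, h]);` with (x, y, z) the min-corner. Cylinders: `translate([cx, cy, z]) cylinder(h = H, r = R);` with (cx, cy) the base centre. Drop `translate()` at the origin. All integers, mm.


translate([494, 404, 0]) cylinder(h = 2654, r = 252);


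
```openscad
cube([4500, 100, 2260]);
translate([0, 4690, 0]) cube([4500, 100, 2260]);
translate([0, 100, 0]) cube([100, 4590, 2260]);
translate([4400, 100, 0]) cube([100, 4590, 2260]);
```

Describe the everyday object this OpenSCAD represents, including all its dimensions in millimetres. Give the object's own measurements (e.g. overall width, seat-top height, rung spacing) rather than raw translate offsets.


The wall frame of a small rectangular building: four walls, each 2260 mm tall and 100 mm thick, enclosing a footprint 4500 mm (x) by 4790 mm (y) outside-to-outside, with no floor or roof. The front and back walls (the −y and +y sides) span the full width; the two side walls fit between them.


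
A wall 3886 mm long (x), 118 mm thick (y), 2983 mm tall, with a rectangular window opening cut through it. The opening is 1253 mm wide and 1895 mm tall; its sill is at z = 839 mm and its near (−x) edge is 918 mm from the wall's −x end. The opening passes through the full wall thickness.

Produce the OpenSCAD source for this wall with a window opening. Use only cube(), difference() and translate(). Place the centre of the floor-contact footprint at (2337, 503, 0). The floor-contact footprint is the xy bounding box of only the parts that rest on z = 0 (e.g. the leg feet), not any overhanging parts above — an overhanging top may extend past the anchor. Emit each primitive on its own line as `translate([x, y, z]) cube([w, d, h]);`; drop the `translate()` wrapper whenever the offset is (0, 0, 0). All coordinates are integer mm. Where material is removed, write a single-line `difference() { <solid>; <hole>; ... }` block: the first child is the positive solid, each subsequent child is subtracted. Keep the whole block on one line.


difference() { translate([394, 444, 0]) cube([3886, 118, 2983]); translate([1312, 444, 839]) cube([1253, 118, 1895]); }


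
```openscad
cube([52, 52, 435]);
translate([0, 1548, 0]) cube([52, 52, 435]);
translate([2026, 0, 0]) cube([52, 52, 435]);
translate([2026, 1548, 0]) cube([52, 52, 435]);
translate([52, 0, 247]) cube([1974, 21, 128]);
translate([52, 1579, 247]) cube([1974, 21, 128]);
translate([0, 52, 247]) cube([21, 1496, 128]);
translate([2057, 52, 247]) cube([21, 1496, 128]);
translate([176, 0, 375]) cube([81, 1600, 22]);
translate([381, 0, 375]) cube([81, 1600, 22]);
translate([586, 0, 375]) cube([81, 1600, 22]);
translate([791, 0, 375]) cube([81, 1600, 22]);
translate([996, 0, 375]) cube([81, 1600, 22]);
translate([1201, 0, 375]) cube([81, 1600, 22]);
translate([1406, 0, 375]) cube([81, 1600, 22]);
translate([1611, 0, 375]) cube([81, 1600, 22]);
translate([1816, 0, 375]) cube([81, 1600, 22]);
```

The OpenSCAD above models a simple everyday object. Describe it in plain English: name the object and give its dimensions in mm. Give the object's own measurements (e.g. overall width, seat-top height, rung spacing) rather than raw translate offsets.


A bed frame 2078 mm long (x) by 1600 mm wide (y). Four 52×52 mm corner posts, 435 mm tall, at the corners of the footprint. Four rails of 21 mm thickness and 128 mm height run between adjacent posts with their undersides at z = 247 mm, their outer faces flush with the outside of the frame (the two x-running rails run between the posts' inner faces; the two y-running rails run between the posts' inner faces). 9 slats, each 81 mm wide (x) and 22 mm thick, lie across the top of the two x-running rails, running the full 1600 mm width of the frame in y; along x they sit between the end posts with a 124 mm gap after the −x posts and between neighbouring slats, leaving 129 mm before the +x posts.


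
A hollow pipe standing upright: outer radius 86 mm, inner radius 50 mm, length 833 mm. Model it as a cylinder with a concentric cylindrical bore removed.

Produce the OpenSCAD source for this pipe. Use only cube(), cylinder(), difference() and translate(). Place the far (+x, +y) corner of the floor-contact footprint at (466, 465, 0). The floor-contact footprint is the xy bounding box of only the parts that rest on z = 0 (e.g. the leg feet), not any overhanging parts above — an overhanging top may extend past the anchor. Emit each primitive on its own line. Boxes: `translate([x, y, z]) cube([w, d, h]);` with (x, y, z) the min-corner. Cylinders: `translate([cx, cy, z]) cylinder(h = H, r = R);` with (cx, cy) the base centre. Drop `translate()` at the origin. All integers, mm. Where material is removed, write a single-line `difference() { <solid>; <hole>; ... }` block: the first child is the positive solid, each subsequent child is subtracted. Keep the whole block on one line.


difference() { translate([380, 379, 0]) cylinder(h = 833, r = 86); translate([380, 379, 0]) cylinder(h = 833, r = 50); }


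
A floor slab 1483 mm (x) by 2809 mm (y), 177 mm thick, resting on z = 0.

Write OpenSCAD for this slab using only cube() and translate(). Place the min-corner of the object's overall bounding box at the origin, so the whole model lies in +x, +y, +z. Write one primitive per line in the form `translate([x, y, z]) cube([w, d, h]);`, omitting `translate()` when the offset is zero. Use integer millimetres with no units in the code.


cube([1483, 2809, 177]);


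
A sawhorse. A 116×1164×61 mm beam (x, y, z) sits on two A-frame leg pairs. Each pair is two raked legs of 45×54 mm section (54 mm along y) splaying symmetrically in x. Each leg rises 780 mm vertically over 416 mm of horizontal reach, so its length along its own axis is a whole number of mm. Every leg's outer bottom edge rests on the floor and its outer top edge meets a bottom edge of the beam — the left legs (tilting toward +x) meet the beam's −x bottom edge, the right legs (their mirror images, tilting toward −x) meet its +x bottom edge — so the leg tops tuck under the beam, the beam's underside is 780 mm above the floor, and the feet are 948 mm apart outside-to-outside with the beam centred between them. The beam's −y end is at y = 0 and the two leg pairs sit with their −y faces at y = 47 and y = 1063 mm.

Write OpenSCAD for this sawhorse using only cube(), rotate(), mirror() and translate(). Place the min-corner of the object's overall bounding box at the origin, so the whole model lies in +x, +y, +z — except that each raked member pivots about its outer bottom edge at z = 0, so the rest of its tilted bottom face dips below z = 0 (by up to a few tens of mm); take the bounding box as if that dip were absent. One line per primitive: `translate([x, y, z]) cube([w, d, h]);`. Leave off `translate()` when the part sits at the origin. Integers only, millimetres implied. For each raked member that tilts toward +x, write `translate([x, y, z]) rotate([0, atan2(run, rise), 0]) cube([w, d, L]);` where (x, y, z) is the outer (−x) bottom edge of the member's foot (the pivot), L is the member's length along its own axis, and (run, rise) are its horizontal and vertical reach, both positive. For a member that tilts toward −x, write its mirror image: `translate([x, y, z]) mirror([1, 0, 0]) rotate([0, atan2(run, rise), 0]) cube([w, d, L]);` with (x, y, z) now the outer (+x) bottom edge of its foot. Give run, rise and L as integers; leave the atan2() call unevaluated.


translate([416, 0, 780]) cube([116, 1164, 61]);
translate([0, 47, 0]) rotate([0, atan2(416, 780), 0]) cube([45, 54, 884]);
translate([948, 47, 0]) mirror([1, 0, 0]) rotate([0, atan2(416, 780), 0]) cube([45, 54, 884]);
translate([0, 1063, 0]) rotate([0, atan2(416, 780), 0]) cube([45, 54, 884]);
translate([948, 1063, 0]) mirror([1, 0, 0]) rotate([0, atan2(416, 780), 0]) cube([45, 54, 884]);


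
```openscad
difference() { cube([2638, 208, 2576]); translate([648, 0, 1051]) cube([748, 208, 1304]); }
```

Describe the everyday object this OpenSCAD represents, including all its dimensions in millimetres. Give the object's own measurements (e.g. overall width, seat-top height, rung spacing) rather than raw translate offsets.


A wall 2638 mm long (x), 208 mm thick (y), 2576 mm tall, with a rectangular window opening cut through it. The opening is 748 mm wide and 1304 mm tall; its sill is at z = 1051 mm and its near (−x) edge is 648 mm from the wall's −x end. The opening passes through the full wall thickness.


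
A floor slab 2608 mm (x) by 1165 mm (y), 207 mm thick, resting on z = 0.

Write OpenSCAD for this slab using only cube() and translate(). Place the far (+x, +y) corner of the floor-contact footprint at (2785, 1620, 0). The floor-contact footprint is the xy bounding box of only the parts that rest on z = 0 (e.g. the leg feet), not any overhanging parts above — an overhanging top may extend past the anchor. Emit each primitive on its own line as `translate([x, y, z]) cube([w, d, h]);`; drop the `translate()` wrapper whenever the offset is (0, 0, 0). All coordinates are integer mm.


translate([177, 455, 0]) cube([2608, 1165, 207]);


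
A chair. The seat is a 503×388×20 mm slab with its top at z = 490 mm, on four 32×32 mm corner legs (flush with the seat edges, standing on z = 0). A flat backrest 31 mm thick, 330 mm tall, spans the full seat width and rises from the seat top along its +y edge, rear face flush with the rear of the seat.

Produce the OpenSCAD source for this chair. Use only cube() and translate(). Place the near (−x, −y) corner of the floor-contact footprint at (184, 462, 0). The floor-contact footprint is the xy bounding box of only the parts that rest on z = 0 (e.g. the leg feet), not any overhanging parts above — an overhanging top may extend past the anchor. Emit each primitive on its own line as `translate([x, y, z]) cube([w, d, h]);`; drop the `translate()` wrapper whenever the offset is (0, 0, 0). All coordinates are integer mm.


translate([184, 462, 470]) cube([503, 388, 20]);
translate([184, 462, 0]) cube([32, 32, 470]);
translate([655, 462, 0]) cube([32, 32, 470]);
translate([184, 818, 0]) cube([32, 32, 470]);
translate([655, 818, 0]) cube([32, 32, 470]);
translate([184, 819, 490]) cube([503, 31, 330]);


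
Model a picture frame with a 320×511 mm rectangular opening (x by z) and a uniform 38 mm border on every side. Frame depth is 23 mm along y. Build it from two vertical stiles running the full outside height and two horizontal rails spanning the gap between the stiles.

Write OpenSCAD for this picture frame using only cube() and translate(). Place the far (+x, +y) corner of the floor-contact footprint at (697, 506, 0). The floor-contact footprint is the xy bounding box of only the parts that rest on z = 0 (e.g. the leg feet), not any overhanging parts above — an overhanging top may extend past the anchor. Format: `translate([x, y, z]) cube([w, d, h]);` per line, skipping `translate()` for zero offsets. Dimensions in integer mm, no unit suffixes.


translate([301, 483, 0]) cube([38, 23, 587]);
translate([659, 483, 0]) cube([38, 23, 587]);
translate([339, 483, 0]) cube([320, 23, 38]);
translate([339, 483, 549]) cube([320, 23, 38]);


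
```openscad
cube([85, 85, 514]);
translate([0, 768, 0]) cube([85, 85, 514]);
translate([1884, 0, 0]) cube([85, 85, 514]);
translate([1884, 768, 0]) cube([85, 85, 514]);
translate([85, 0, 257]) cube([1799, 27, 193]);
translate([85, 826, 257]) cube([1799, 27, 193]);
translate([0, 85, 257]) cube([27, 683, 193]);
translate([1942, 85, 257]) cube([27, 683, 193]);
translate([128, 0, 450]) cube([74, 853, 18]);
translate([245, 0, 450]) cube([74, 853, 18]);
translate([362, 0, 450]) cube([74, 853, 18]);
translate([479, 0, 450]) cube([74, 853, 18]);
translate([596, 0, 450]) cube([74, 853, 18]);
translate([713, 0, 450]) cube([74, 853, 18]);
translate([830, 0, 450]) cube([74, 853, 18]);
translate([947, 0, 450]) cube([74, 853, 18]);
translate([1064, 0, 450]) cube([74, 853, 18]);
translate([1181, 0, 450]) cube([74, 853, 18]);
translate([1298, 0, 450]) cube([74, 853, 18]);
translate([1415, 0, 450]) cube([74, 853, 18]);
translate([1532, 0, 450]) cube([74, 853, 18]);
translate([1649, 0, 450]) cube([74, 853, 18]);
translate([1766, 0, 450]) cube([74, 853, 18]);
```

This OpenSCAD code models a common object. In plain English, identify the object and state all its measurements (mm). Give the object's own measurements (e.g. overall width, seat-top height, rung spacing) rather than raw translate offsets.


A bed frame 1969 mm long (x) by 853 mm wide (y). Four 85×85 mm corner posts, 514 mm tall, at the corners of the footprint. Four rails of 27 mm thickness and 193 mm height run between adjacent posts with their undersides at z = 257 mm, their outer faces flush with the outside of the frame (the two x-running rails run between the posts' inner faces; the two y-running rails run between the posts' inner faces). 15 slats, each 74 mm wide (x) and 18 mm thick, lie across the top of the two x-running rails, running the full 853 mm width of the frame in y; along x they sit between the end posts with a 43 mm gap after the −x posts and between neighbouring slats, leaving 44 mm before the +x posts.


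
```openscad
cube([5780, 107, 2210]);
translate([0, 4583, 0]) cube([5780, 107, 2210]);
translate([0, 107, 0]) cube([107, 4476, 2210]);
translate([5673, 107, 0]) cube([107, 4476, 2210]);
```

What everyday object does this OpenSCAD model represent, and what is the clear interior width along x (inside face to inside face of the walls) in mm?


A house (or room) frame. The interior width is 5566 mm.

Four 2210 mm walls enclosing a rectangle with no floor or roof — a room or house frame. Outside width is 5780 mm and wall thickness is 107 mm, so the interior width is 5780 − 2 × 107 = 5566 mm.


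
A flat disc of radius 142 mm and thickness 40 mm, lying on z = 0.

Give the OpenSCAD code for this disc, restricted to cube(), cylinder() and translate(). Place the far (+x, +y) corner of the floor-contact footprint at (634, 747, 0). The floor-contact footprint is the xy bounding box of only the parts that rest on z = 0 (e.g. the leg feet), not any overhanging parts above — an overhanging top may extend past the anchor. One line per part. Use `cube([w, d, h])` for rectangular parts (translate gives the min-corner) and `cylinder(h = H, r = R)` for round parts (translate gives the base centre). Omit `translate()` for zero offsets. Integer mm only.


translate([492, 605, 0]) cylinder(h = 40, r = 142);


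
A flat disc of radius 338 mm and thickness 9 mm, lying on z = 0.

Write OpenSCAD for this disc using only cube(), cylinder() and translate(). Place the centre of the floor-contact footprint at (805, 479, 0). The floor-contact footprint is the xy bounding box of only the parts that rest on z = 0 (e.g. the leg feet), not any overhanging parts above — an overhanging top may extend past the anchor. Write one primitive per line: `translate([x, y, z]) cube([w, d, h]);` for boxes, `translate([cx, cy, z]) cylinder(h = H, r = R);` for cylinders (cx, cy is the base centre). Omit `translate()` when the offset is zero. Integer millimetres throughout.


translate([805, 479, 0]) cylinder(h = 9, r = 338);


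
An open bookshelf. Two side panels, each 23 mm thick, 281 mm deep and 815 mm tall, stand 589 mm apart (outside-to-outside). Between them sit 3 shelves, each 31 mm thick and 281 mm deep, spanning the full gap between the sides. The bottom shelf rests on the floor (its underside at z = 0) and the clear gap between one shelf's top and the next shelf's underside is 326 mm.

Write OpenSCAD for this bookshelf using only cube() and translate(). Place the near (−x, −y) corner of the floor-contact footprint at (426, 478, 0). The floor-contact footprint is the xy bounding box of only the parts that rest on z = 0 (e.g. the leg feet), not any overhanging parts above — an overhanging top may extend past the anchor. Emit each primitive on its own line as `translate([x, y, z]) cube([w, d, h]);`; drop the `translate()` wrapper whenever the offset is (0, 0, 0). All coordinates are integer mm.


translate([426, 478, 0]) cube([23, 281, 815]);
translate([992, 478, 0]) cube([23, 281, 815]);
translate([449, 478, 0]) cube([543, 281, 31]);
translate([449, 478, 357]) cube([543, 281, 31]);
translate([449, 478, 714]) cube([543, 281, 31]);


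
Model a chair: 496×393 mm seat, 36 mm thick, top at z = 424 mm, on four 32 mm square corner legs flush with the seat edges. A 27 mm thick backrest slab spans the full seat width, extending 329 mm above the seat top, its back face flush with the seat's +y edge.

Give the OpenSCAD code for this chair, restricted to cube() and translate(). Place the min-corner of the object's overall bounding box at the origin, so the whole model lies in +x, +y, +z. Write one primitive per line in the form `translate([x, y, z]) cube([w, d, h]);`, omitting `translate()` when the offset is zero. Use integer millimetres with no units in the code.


// leg_h = 424 - 36 = 388
translate([0, 0, 388]) cube([496, 393, 36]);
cube([32, 32, 388]);
translate([464, 0, 0]) cube([32, 32, 388]);
translate([0, 361, 0]) cube([32, 32, 388]);
translate([464, 361, 0]) cube([32, 32, 388]);
translate([0, 366, 424]) cube([496, 27, 329]);


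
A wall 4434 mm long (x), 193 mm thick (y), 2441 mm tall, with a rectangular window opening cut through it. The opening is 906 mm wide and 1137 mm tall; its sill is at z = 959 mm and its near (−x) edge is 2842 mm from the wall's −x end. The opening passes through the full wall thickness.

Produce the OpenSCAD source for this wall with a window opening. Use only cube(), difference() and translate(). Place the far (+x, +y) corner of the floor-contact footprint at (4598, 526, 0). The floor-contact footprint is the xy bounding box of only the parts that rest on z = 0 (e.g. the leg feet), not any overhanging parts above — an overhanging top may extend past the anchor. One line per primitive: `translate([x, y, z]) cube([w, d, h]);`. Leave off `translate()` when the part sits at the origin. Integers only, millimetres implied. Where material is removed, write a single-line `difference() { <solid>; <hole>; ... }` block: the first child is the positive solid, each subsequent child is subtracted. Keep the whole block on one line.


difference() { translate([164, 333, 0]) cube([4434, 193, 2441]); translate([3006, 333, 959]) cube([906, 193, 1137]); }


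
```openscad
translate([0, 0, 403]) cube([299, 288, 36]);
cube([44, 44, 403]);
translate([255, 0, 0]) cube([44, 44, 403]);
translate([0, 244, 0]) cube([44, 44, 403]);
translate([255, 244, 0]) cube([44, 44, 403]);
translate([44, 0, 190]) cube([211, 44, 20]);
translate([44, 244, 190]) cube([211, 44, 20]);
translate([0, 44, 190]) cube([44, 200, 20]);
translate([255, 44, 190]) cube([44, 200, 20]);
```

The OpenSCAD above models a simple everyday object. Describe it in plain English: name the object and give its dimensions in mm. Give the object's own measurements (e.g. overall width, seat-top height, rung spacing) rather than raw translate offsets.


A four-legged stool. The seat is a 299×288×36 mm slab whose top surface is at z = 439 mm; four square legs, each 44×44 mm in cross-section, run from the floor (z = 0) to the underside of the seat, each flush with a corner of the seat. Four stretchers, 44 mm wide and 20 mm tall, connect adjacent legs with their undersides at z = 190 mm, each running between the inner faces of the legs it joins and aligned with the legs' outer faces on the other axis.
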